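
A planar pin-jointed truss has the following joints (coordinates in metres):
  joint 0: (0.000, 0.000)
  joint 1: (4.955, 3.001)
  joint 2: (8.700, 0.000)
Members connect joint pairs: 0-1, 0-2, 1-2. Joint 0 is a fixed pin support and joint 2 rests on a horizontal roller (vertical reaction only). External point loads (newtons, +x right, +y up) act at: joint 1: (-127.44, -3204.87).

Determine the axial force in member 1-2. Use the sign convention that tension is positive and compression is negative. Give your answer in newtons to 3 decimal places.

N=3 nodes, M=3 members, R=3 reactions → 2N=6, M+R=6
member 0 (0-1): L=5.7929, (cx,cy)=(0.8554,0.5180)
member 1 (0-2): L=8.7000, (cx,cy)=(1.0000,0.0000)
member 2 (1-2): L=4.7991, (cx,cy)=(0.7804,-0.6253)
solve A·x = −loads:
  F[0-1] = -2747.8811 N (compression)
  F[0-2] = +2222.9688 N (tension)
  F[1-2] = -2848.6440 N (compression)
  Rx@0 = +127.4400 N
  Ry@0 = +1423.5271 N
  Ry@2 = +1781.3429 N

-2848.644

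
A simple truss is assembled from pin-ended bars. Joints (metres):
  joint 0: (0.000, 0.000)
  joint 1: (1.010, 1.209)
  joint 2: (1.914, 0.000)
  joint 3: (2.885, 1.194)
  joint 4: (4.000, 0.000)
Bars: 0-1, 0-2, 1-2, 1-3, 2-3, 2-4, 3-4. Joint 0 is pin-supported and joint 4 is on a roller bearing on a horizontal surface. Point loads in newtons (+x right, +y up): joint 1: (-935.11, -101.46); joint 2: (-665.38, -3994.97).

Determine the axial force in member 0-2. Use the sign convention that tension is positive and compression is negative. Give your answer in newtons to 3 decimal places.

N=5 nodes, M=7 members, R=3 reactions → 2N=10, M+R=10
member 0 (0-1): L=1.5754, (cx,cy)=(0.6411,0.7674)
member 1 (0-2): L=1.9140, (cx,cy)=(1.0000,0.0000)
member 2 (1-2): L=1.5096, (cx,cy)=(0.5988,-0.8009)
member 3 (1-3): L=1.8751, (cx,cy)=(1.0000,-0.0080)
member 4 (2-3): L=1.5390, (cx,cy)=(0.6309,0.7758)
member 5 (2-4): L=2.0860, (cx,cy)=(1.0000,0.0000)
member 6 (3-4): L=1.6337, (cx,cy)=(0.6825,-0.7309)
solve A·x = −loads:
  F[0-1] = -3181.8180 N (compression)
  F[0-2] = +439.4387 N (tension)
  F[1-2] = +2950.9914 N (tension)
  F[1-3] = -2872.0631 N (compression)
  F[2-3] = +2103.0214 N (tension)
  F[2-4] = +1545.1013 N (tension)
  F[3-4] = -2263.8365 N (compression)
  Rx@0 = +1600.4900 N
  Ry@0 = +2441.8552 N
  Ry@4 = +1654.5748 N

439.439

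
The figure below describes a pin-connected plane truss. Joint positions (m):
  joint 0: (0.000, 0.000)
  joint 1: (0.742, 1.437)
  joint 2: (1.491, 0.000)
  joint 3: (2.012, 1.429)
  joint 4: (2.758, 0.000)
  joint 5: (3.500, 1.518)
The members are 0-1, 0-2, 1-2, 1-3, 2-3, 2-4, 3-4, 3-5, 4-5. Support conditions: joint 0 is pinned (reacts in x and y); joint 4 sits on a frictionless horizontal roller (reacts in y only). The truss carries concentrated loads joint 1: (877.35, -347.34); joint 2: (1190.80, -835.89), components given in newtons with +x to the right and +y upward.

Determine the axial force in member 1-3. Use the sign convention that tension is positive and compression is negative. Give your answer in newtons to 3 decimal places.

N=6 nodes, M=9 members, R=3 reactions → 2N=12, M+R=12
member 0 (0-1): L=1.6173, (cx,cy)=(0.4588,0.8885)
member 1 (0-2): L=1.4910, (cx,cy)=(1.0000,0.0000)
member 2 (1-2): L=1.6205, (cx,cy)=(0.4622,-0.8868)
member 3 (1-3): L=1.2700, (cx,cy)=(1.0000,-0.0063)
member 4 (2-3): L=1.5210, (cx,cy)=(0.3425,0.9395)
member 5 (2-4): L=1.2670, (cx,cy)=(1.0000,0.0000)
member 6 (3-4): L=1.6120, (cx,cy)=(0.4628,-0.8865)
member 7 (3-5): L=1.4907, (cx,cy)=(0.9982,0.0597)
member 8 (4-5): L=1.6896, (cx,cy)=(0.4391,0.8984)
solve A·x = −loads:
  F[0-1] = -203.4440 N (compression)
  F[0-2] = +2161.4902 N (tension)
  F[1-2] = -181.5416 N (compression)
  F[1-3] = -886.7979 N (compression)
  F[2-3] = +1061.0650 N (tension)
  F[2-4] = +523.3287 N (tension)
  F[3-4] = -1130.8417 N (compression)
  F[3-5] = +0.0000 N (tension)
  F[4-5] = -0.0000 N (compression)
  Rx@0 = -2068.1500 N
  Ry@0 = +180.7680 N
  Ry@4 = +1002.4620 N

-886.798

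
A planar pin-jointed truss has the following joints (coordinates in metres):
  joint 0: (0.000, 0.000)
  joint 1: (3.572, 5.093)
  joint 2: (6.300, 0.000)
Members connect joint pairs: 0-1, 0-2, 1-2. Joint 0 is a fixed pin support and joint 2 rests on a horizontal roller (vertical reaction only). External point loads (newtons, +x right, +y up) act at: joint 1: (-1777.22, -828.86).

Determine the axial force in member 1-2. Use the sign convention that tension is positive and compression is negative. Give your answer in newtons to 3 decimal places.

1096.730

N=3 nodes, M=3 members, R=3 reactions → 2N=6, M+R=6
member 0 (0-1): L=6.2208, (cx,cy)=(0.5742,0.8187)
member 1 (0-2): L=6.3000, (cx,cy)=(1.0000,0.0000)
member 2 (1-2): L=5.7776, (cx,cy)=(0.4722,-0.8815)
solve A·x = −loads:
  F[0-1] = -2193.2500 N (compression)
  F[0-2] = -517.8415 N (compression)
  F[1-2] = +1096.7302 N (tension)
  Rx@0 = +1777.2200 N
  Ry@0 = +1795.6368 N
  Ry@2 = -966.7768 N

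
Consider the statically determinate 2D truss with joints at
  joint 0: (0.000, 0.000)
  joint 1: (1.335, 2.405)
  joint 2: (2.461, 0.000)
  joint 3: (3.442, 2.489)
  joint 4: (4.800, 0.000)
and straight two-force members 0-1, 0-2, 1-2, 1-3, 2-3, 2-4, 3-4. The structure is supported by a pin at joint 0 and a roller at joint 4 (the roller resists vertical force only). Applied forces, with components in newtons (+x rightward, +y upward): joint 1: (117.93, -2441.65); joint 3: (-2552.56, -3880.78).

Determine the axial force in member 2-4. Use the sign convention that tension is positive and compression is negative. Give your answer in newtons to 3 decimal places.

N=5 nodes, M=7 members, R=3 reactions → 2N=10, M+R=10
member 0 (0-1): L=2.7507, (cx,cy)=(0.4853,0.8743)
member 1 (0-2): L=2.4610, (cx,cy)=(1.0000,0.0000)
member 2 (1-2): L=2.6555, (cx,cy)=(0.4240,-0.9057)
member 3 (1-3): L=2.1087, (cx,cy)=(0.9992,0.0398)
member 4 (2-3): L=2.6753, (cx,cy)=(0.3667,0.9303)
member 5 (2-4): L=2.3390, (cx,cy)=(1.0000,0.0000)
member 6 (3-4): L=2.8354, (cx,cy)=(0.4790,-0.8778)
solve A·x = −loads:
  F[0-1] = -4717.9331 N (compression)
  F[0-2] = -144.8556 N (compression)
  F[1-2] = +1720.6361 N (tension)
  F[1-3] = -3139.7789 N (compression)
  F[2-3] = -1674.9669 N (compression)
  F[2-4] = +1198.9060 N (tension)
  F[3-4] = -2503.1914 N (compression)
  Rx@0 = +2434.6300 N
  Ry@0 = +4125.0243 N
  Ry@4 = +2197.4057 N

1198.906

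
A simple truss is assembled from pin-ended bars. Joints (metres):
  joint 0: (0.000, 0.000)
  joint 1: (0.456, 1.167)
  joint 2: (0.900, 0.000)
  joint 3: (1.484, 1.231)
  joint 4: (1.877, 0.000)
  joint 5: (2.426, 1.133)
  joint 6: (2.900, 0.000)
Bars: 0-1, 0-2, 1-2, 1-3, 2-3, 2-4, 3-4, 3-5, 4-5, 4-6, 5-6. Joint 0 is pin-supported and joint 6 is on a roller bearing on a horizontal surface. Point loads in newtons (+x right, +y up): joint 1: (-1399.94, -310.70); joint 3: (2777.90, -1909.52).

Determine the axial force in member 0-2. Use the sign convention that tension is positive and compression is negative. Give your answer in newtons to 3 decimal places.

N=7 nodes, M=11 members, R=3 reactions → 2N=14, M+R=14
member 0 (0-1): L=1.2529, (cx,cy)=(0.3639,0.9314)
member 1 (0-2): L=0.9000, (cx,cy)=(1.0000,0.0000)
member 2 (1-2): L=1.2486, (cx,cy)=(0.3556,-0.9346)
member 3 (1-3): L=1.0300, (cx,cy)=(0.9981,0.0621)
member 4 (2-3): L=1.3625, (cx,cy)=(0.4286,0.9035)
member 5 (2-4): L=0.9770, (cx,cy)=(1.0000,0.0000)
member 6 (3-4): L=1.2922, (cx,cy)=(0.3041,-0.9526)
member 7 (3-5): L=0.9471, (cx,cy)=(0.9946,-0.1035)
member 8 (4-5): L=1.2590, (cx,cy)=(0.4361,0.8999)
member 9 (4-6): L=1.0230, (cx,cy)=(1.0000,0.0000)
member 10 (5-6): L=1.2282, (cx,cy)=(0.3859,-0.9225)
solve A·x = −loads:
  F[0-1] = -620.9901 N (compression)
  F[0-2] = +1603.9680 N (tension)
  F[1-2] = +356.1823 N (tension)
  F[1-3] = +1049.3027 N (tension)
  F[2-3] = -368.4651 N (compression)
  F[2-4] = +1888.5573 N (tension)
  F[3-4] = -1569.3358 N (compression)
  F[3-5] = -1418.8921 N (compression)
  F[4-5] = +1661.2594 N (tension)
  F[4-6] = +686.8682 N (tension)
  F[5-6] = -1779.7061 N (compression)
  Rx@0 = -1377.9600 N
  Ry@0 = +578.4021 N
  Ry@6 = +1641.8179 N

1603.968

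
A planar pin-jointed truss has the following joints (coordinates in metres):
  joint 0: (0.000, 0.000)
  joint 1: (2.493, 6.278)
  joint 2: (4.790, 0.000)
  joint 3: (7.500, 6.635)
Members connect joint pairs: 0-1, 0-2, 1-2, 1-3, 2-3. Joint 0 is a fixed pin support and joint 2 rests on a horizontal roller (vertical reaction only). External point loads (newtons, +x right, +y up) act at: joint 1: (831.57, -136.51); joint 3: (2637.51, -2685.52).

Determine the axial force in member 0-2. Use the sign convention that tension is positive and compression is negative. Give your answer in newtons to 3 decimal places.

1008.159

N=4 nodes, M=5 members, R=3 reactions → 2N=8, M+R=8
member 0 (0-1): L=6.7549, (cx,cy)=(0.3691,0.9294)
member 1 (0-2): L=4.7900, (cx,cy)=(1.0000,0.0000)
member 2 (1-2): L=6.6850, (cx,cy)=(0.3436,-0.9391)
member 3 (1-3): L=5.0197, (cx,cy)=(0.9975,0.0711)
member 4 (2-3): L=7.1671, (cx,cy)=(0.3781,0.9258)
solve A·x = −loads:
  F[0-1] = +6667.9559 N (tension)
  F[0-2] = +1008.1589 N (tension)
  F[1-2] = -6452.3311 N (compression)
  F[1-3] = +3856.1629 N (tension)
  F[2-3] = -3197.1304 N (compression)
  Rx@0 = -3469.0800 N
  Ry@0 = -6197.2173 N
  Ry@2 = +9019.2473 N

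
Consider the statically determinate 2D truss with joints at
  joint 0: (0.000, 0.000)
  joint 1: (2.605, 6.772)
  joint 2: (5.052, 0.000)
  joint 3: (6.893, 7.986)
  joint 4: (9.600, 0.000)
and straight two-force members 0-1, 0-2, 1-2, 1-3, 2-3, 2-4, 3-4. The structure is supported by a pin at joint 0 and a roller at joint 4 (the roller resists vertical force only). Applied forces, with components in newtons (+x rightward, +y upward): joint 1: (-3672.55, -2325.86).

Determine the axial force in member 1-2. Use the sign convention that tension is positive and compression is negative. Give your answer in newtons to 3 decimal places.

2442.943

N=5 nodes, M=7 members, R=3 reactions → 2N=10, M+R=10
member 0 (0-1): L=7.2558, (cx,cy)=(0.3590,0.9333)
member 1 (0-2): L=5.0520, (cx,cy)=(1.0000,0.0000)
member 2 (1-2): L=7.2005, (cx,cy)=(0.3398,-0.9405)
member 3 (1-3): L=4.4565, (cx,cy)=(0.9622,0.2724)
member 4 (2-3): L=8.1955, (cx,cy)=(0.2246,0.9744)
member 5 (2-4): L=4.5480, (cx,cy)=(1.0000,0.0000)
member 6 (3-4): L=8.4323, (cx,cy)=(0.3210,-0.9471)
solve A·x = −loads:
  F[0-1] = -4591.5336 N (compression)
  F[0-2] = -2024.0735 N (compression)
  F[1-2] = +2442.9429 N (tension)
  F[1-3] = +1240.7996 N (tension)
  F[2-3] = -2357.8103 N (compression)
  F[2-4] = -664.2238 N (compression)
  F[3-4] = +2069.0613 N (tension)
  Rx@0 = +3672.5500 N
  Ry@0 = +4285.4062 N
  Ry@4 = -1959.5462 N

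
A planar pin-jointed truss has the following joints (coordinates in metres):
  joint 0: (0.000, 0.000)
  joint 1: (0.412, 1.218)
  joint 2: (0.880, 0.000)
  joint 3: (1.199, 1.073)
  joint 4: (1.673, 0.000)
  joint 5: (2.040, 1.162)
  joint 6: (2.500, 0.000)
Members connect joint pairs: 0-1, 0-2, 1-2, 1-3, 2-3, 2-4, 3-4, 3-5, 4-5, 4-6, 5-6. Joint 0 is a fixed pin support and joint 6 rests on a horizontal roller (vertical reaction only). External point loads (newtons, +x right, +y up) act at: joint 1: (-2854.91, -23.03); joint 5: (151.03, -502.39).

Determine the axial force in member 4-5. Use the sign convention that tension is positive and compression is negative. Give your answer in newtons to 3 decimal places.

N=7 nodes, M=11 members, R=3 reactions → 2N=14, M+R=14
member 0 (0-1): L=1.2858, (cx,cy)=(0.3204,0.9473)
member 1 (0-2): L=0.8800, (cx,cy)=(1.0000,0.0000)
member 2 (1-2): L=1.3048, (cx,cy)=(0.3587,-0.9335)
member 3 (1-3): L=0.8002, (cx,cy)=(0.9834,-0.1812)
member 4 (2-3): L=1.1194, (cx,cy)=(0.2850,0.9585)
member 5 (2-4): L=0.7930, (cx,cy)=(1.0000,0.0000)
member 6 (3-4): L=1.1730, (cx,cy)=(0.4041,-0.9147)
member 7 (3-5): L=0.8457, (cx,cy)=(0.9944,0.1052)
member 8 (4-5): L=1.2186, (cx,cy)=(0.3012,0.9536)
member 9 (4-6): L=0.8270, (cx,cy)=(1.0000,0.0000)
member 10 (5-6): L=1.2497, (cx,cy)=(0.3681,-0.9298)
solve A·x = −loads:
  F[0-1] = -1512.1155 N (compression)
  F[0-2] = -2219.3613 N (compression)
  F[1-2] = +1121.3381 N (tension)
  F[1-3] = +2001.3272 N (tension)
  F[2-3] = -1092.0075 N (compression)
  F[2-4] = -1505.9802 N (compression)
  F[3-4] = +1655.0778 N (tension)
  F[3-5] = +993.7432 N (tension)
  F[4-5] = -1587.6524 N (compression)
  F[4-6] = -359.0406 N (compression)
  F[5-6] = +975.4490 N (tension)
  Rx@0 = +2703.8800 N
  Ry@0 = +1432.3878 N
  Ry@6 = -906.9678 N

-1587.652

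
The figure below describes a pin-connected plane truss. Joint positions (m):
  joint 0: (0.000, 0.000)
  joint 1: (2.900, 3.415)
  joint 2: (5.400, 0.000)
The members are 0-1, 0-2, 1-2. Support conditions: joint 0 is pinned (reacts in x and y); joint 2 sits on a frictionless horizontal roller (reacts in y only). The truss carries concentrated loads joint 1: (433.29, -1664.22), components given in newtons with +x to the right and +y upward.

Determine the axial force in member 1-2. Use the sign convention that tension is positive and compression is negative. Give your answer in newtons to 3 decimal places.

N=3 nodes, M=3 members, R=3 reactions → 2N=6, M+R=6
member 0 (0-1): L=4.4802, (cx,cy)=(0.6473,0.7622)
member 1 (0-2): L=5.4000, (cx,cy)=(1.0000,0.0000)
member 2 (1-2): L=4.2323, (cx,cy)=(0.5907,-0.8069)
solve A·x = −loads:
  F[0-1] = -651.3106 N (compression)
  F[0-2] = +854.8782 N (tension)
  F[1-2] = -1447.2348 N (compression)
  Rx@0 = -433.2900 N
  Ry@0 = +496.4564 N
  Ry@2 = +1167.7636 N

-1447.235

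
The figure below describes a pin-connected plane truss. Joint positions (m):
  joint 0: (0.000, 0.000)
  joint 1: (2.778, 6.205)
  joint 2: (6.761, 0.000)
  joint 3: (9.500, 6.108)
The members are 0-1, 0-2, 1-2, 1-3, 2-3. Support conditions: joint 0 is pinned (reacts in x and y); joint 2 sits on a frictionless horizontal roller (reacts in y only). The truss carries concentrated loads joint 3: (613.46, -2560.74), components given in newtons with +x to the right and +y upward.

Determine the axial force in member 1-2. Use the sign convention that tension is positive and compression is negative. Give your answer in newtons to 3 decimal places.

-1921.314

N=4 nodes, M=5 members, R=3 reactions → 2N=8, M+R=8
member 0 (0-1): L=6.7985, (cx,cy)=(0.4086,0.9127)
member 1 (0-2): L=6.7610, (cx,cy)=(1.0000,0.0000)
member 2 (1-2): L=7.3734, (cx,cy)=(0.5402,-0.8415)
member 3 (1-3): L=6.7227, (cx,cy)=(0.9999,-0.0144)
member 4 (2-3): L=6.6940, (cx,cy)=(0.4092,0.9125)
solve A·x = −loads:
  F[0-1] = +1743.8407 N (tension)
  F[0-2] = -99.1097 N (compression)
  F[1-2] = -1921.3137 N (compression)
  F[1-3] = +1750.6235 N (tension)
  F[2-3] = -2778.7387 N (compression)
  Rx@0 = -613.4600 N
  Ry@0 = -1591.6108 N
  Ry@2 = +4152.3508 N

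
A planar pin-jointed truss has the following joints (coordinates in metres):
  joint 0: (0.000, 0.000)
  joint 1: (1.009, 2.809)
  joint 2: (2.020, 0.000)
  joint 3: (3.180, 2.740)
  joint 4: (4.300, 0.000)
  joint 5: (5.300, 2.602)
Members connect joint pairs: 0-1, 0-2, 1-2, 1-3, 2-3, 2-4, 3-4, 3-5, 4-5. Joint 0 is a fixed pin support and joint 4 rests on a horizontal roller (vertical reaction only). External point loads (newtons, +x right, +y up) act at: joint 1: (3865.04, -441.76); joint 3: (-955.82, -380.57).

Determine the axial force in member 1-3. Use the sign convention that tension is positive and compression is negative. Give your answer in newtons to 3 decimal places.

N=6 nodes, M=9 members, R=3 reactions → 2N=12, M+R=12
member 0 (0-1): L=2.9847, (cx,cy)=(0.3381,0.9411)
member 1 (0-2): L=2.0200, (cx,cy)=(1.0000,0.0000)
member 2 (1-2): L=2.9854, (cx,cy)=(0.3386,-0.9409)
member 3 (1-3): L=2.1721, (cx,cy)=(0.9995,-0.0318)
member 4 (2-3): L=2.9754, (cx,cy)=(0.3899,0.9209)
member 5 (2-4): L=2.2800, (cx,cy)=(1.0000,0.0000)
member 6 (3-4): L=2.9601, (cx,cy)=(0.3784,-0.9257)
member 7 (3-5): L=2.1245, (cx,cy)=(0.9979,-0.0650)
member 8 (4-5): L=2.7875, (cx,cy)=(0.3587,0.9334)
solve A·x = −loads:
  F[0-1] = +1571.0714 N (tension)
  F[0-2] = +2378.1114 N (tension)
  F[1-2] = -1950.6273 N (compression)
  F[1-3] = -2674.7047 N (compression)
  F[2-3] = +1993.0736 N (tension)
  F[2-4] = +940.5166 N (tension)
  F[3-4] = -2485.7078 N (compression)
  F[3-5] = -0.0000 N (tension)
  F[4-5] = +0.0000 N (tension)
  Rx@0 = -2909.2200 N
  Ry@0 = -1478.5767 N
  Ry@4 = +2300.9067 N

-2674.705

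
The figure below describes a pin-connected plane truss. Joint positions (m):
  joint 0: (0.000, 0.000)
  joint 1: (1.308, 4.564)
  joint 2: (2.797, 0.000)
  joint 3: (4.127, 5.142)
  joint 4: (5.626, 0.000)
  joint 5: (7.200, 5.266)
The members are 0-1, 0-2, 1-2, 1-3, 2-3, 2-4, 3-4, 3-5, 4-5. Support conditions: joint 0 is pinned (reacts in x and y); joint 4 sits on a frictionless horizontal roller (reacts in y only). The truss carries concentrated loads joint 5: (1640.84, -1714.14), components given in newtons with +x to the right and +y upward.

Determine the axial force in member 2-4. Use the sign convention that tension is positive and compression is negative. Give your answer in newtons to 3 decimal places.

N=6 nodes, M=9 members, R=3 reactions → 2N=12, M+R=12
member 0 (0-1): L=4.7477, (cx,cy)=(0.2755,0.9613)
member 1 (0-2): L=2.7970, (cx,cy)=(1.0000,0.0000)
member 2 (1-2): L=4.8008, (cx,cy)=(0.3102,-0.9507)
member 3 (1-3): L=2.8776, (cx,cy)=(0.9796,0.2009)
member 4 (2-3): L=5.3112, (cx,cy)=(0.2504,0.9681)
member 5 (2-4): L=2.8290, (cx,cy)=(1.0000,0.0000)
member 6 (3-4): L=5.3560, (cx,cy)=(0.2799,-0.9600)
member 7 (3-5): L=3.0755, (cx,cy)=(0.9992,0.0403)
member 8 (4-5): L=5.4962, (cx,cy)=(0.2864,0.9581)
solve A·x = −loads:
  F[0-1] = +2096.5483 N (tension)
  F[0-2] = +1063.2410 N (tension)
  F[1-2] = -1870.2796 N (compression)
  F[1-3] = +1181.7686 N (tension)
  F[2-3] = +1836.5603 N (tension)
  F[2-4] = +23.2566 N (tension)
  F[3-4] = -2007.7014 N (compression)
  F[3-5] = +2181.2544 N (tension)
  F[4-5] = -1880.8628 N (compression)
  Rx@0 = -1640.8400 N
  Ry@0 = -2015.4141 N
  Ry@4 = +3729.5541 N

23.257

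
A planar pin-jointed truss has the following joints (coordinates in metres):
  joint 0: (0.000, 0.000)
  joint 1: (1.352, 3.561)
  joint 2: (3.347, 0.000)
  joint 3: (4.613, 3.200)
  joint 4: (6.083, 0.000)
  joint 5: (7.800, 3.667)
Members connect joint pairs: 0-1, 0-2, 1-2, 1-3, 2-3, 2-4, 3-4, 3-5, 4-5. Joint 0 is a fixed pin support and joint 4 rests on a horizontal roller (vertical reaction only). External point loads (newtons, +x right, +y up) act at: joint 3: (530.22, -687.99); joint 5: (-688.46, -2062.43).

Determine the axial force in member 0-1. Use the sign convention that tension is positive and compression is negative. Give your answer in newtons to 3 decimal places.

299.278

N=6 nodes, M=9 members, R=3 reactions → 2N=12, M+R=12
member 0 (0-1): L=3.8090, (cx,cy)=(0.3549,0.9349)
member 1 (0-2): L=3.3470, (cx,cy)=(1.0000,0.0000)
member 2 (1-2): L=4.0818, (cx,cy)=(0.4888,-0.8724)
member 3 (1-3): L=3.2809, (cx,cy)=(0.9939,-0.1100)
member 4 (2-3): L=3.4413, (cx,cy)=(0.3679,0.9299)
member 5 (2-4): L=2.7360, (cx,cy)=(1.0000,0.0000)
member 6 (3-4): L=3.5215, (cx,cy)=(0.4174,-0.9087)
member 7 (3-5): L=3.2210, (cx,cy)=(0.9894,0.1450)
member 8 (4-5): L=4.0491, (cx,cy)=(0.4240,0.9056)
solve A·x = −loads:
  F[0-1] = +299.2780 N (tension)
  F[0-2] = -264.4678 N (compression)
  F[1-2] = -356.2832 N (compression)
  F[1-3] = +282.0775 N (tension)
  F[2-3] = +334.2693 N (tension)
  F[2-4] = -561.5761 N (compression)
  F[3-4] = -1017.0119 N (compression)
  F[3-5] = +300.8329 N (tension)
  F[4-5] = -2325.4788 N (compression)
  Rx@0 = +158.2400 N
  Ry@0 = -279.7909 N
  Ry@4 = +3030.2109 N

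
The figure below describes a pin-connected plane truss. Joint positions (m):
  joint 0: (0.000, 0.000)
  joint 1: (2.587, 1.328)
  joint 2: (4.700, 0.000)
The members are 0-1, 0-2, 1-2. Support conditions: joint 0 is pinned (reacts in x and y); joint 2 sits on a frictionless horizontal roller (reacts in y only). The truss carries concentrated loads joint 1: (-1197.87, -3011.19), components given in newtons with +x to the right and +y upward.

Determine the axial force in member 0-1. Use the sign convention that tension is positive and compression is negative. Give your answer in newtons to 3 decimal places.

N=3 nodes, M=3 members, R=3 reactions → 2N=6, M+R=6
member 0 (0-1): L=2.9079, (cx,cy)=(0.8896,0.4567)
member 1 (0-2): L=4.7000, (cx,cy)=(1.0000,0.0000)
member 2 (1-2): L=2.4957, (cx,cy)=(0.8467,-0.5321)
solve A·x = −loads:
  F[0-1] = -3705.4774 N (compression)
  F[0-2] = +2098.6384 N (tension)
  F[1-2] = -2478.7043 N (compression)
  Rx@0 = +1197.8700 N
  Ry@0 = +1692.2161 N
  Ry@2 = +1318.9739 N

-3705.477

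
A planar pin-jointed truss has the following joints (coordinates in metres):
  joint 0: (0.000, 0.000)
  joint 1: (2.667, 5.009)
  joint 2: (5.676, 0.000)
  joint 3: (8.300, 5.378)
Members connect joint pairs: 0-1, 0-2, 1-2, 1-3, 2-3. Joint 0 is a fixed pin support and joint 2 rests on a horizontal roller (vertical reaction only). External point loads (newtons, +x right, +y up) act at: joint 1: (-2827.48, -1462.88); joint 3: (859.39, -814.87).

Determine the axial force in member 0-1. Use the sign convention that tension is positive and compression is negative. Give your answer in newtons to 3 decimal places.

-2356.173

N=4 nodes, M=5 members, R=3 reactions → 2N=8, M+R=8
member 0 (0-1): L=5.6748, (cx,cy)=(0.4700,0.8827)
member 1 (0-2): L=5.6760, (cx,cy)=(1.0000,0.0000)
member 2 (1-2): L=5.8433, (cx,cy)=(0.5149,-0.8572)
member 3 (1-3): L=5.6451, (cx,cy)=(0.9979,0.0654)
member 4 (2-3): L=5.9840, (cx,cy)=(0.4385,0.8987)
solve A·x = −loads:
  F[0-1] = -2356.1726 N (compression)
  F[0-2] = -860.7470 N (compression)
  F[1-2] = +818.8374 N (tension)
  F[1-3] = +1301.2608 N (tension)
  F[2-3] = -1001.3344 N (compression)
  Rx@0 = +1968.0900 N
  Ry@0 = +2079.7454 N
  Ry@2 = +198.0046 N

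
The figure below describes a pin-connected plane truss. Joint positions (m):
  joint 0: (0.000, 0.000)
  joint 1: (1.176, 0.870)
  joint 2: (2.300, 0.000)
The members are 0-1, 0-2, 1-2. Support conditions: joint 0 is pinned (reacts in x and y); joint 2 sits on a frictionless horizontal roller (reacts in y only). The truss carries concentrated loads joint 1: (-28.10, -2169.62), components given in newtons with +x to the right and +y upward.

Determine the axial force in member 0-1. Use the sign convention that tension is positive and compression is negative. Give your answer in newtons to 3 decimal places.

N=3 nodes, M=3 members, R=3 reactions → 2N=6, M+R=6
member 0 (0-1): L=1.4628, (cx,cy)=(0.8039,0.5947)
member 1 (0-2): L=2.3000, (cx,cy)=(1.0000,0.0000)
member 2 (1-2): L=1.4214, (cx,cy)=(0.7908,-0.6121)
solve A·x = −loads:
  F[0-1] = -1800.6497 N (compression)
  F[0-2] = +1419.4789 N (tension)
  F[1-2] = -1795.0146 N (compression)
  Rx@0 = +28.1000 N
  Ry@0 = +1070.9130 N
  Ry@2 = +1098.7070 N

-1800.650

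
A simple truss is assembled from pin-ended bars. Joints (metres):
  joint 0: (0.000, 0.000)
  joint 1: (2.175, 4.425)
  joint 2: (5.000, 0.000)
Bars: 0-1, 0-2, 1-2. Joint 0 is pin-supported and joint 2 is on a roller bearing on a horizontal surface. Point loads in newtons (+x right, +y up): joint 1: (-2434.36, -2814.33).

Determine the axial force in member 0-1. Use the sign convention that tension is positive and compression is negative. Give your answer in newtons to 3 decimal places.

-4172.389

N=3 nodes, M=3 members, R=3 reactions → 2N=6, M+R=6
member 0 (0-1): L=4.9306, (cx,cy)=(0.4411,0.8974)
member 1 (0-2): L=5.0000, (cx,cy)=(1.0000,0.0000)
member 2 (1-2): L=5.2499, (cx,cy)=(0.5381,-0.8429)
solve A·x = −loads:
  F[0-1] = -4172.3890 N (compression)
  F[0-2] = -593.8406 N (compression)
  F[1-2] = +1103.5725 N (tension)
  Rx@0 = +2434.3600 N
  Ry@0 = +3744.5051 N
  Ry@2 = -930.1751 N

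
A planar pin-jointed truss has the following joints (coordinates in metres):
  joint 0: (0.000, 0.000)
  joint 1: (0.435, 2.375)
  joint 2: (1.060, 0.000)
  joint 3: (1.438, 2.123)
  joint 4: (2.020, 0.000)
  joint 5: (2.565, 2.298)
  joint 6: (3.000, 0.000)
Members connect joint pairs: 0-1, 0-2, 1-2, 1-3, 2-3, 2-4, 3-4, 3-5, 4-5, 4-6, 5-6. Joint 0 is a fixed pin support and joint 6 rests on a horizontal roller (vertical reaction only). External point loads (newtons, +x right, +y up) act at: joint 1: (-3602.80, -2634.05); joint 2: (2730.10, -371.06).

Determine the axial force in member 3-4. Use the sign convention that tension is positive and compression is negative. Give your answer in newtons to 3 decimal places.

N=7 nodes, M=11 members, R=3 reactions → 2N=14, M+R=14
member 0 (0-1): L=2.4145, (cx,cy)=(0.1802,0.9836)
member 1 (0-2): L=1.0600, (cx,cy)=(1.0000,0.0000)
member 2 (1-2): L=2.4559, (cx,cy)=(0.2545,-0.9671)
member 3 (1-3): L=1.0342, (cx,cy)=(0.9699,-0.2437)
member 4 (2-3): L=2.1564, (cx,cy)=(0.1753,0.9845)
member 5 (2-4): L=0.9600, (cx,cy)=(1.0000,0.0000)
member 6 (3-4): L=2.2013, (cx,cy)=(0.2644,-0.9644)
member 7 (3-5): L=1.1405, (cx,cy)=(0.9882,0.1534)
member 8 (4-5): L=2.3617, (cx,cy)=(0.2308,0.9730)
member 9 (4-6): L=0.9800, (cx,cy)=(1.0000,0.0000)
member 10 (5-6): L=2.3388, (cx,cy)=(0.1860,-0.9826)
solve A·x = −loads:
  F[0-1] = -5433.1839 N (compression)
  F[0-2] = +106.1474 N (tension)
  F[1-2] = +2270.9511 N (tension)
  F[1-3] = +2109.5995 N (tension)
  F[2-3] = -1853.8230 N (compression)
  F[2-4] = -1721.0485 N (compression)
  F[3-4] = +2592.2337 N (tension)
  F[3-5] = +1048.1110 N (tension)
  F[4-5] = -2569.3402 N (compression)
  F[4-6] = -442.7936 N (compression)
  F[5-6] = +2380.7120 N (tension)
  Rx@0 = +872.7000 N
  Ry@0 = +5344.2816 N
  Ry@6 = -2339.1716 N

2592.234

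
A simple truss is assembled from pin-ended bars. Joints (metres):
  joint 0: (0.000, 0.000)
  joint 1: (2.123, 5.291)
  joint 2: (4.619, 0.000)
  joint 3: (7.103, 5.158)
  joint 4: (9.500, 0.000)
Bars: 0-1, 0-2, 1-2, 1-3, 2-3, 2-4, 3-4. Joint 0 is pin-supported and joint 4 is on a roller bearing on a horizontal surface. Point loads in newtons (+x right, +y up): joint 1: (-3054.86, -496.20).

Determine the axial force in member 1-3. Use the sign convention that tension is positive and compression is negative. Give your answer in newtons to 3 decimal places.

1486.511

N=5 nodes, M=7 members, R=3 reactions → 2N=10, M+R=10
member 0 (0-1): L=5.7010, (cx,cy)=(0.3724,0.9281)
member 1 (0-2): L=4.6190, (cx,cy)=(1.0000,0.0000)
member 2 (1-2): L=5.8502, (cx,cy)=(0.4267,-0.9044)
member 3 (1-3): L=4.9818, (cx,cy)=(0.9996,-0.0267)
member 4 (2-3): L=5.7250, (cx,cy)=(0.4339,0.9010)
member 5 (2-4): L=4.8810, (cx,cy)=(1.0000,0.0000)
member 6 (3-4): L=5.6878, (cx,cy)=(0.4214,-0.9069)
solve A·x = −loads:
  F[0-1] = -2248.4220 N (compression)
  F[0-2] = -2217.5736 N (compression)
  F[1-2] = +1714.7239 N (tension)
  F[1-3] = +1486.5114 N (tension)
  F[2-3] = -1721.2884 N (compression)
  F[2-4] = -739.1332 N (compression)
  F[3-4] = +1753.8630 N (tension)
  Rx@0 = +3054.8600 N
  Ry@0 = +2086.7086 N
  Ry@4 = -1590.5086 N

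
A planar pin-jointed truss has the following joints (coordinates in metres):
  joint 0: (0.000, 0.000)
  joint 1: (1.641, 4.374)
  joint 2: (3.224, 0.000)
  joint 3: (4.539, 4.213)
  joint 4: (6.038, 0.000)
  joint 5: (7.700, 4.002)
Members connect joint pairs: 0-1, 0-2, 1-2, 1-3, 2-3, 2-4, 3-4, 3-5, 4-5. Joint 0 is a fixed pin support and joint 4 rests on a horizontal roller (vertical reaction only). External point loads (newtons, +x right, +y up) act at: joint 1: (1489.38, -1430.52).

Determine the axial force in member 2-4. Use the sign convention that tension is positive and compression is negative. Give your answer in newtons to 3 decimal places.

522.216

N=6 nodes, M=9 members, R=3 reactions → 2N=12, M+R=12
member 0 (0-1): L=4.6717, (cx,cy)=(0.3513,0.9363)
member 1 (0-2): L=3.2240, (cx,cy)=(1.0000,0.0000)
member 2 (1-2): L=4.6516, (cx,cy)=(0.3403,-0.9403)
member 3 (1-3): L=2.9025, (cx,cy)=(0.9985,-0.0555)
member 4 (2-3): L=4.4135, (cx,cy)=(0.2980,0.9546)
member 5 (2-4): L=2.8140, (cx,cy)=(1.0000,0.0000)
member 6 (3-4): L=4.4717, (cx,cy)=(0.3352,-0.9421)
member 7 (3-5): L=3.1680, (cx,cy)=(0.9978,-0.0666)
member 8 (4-5): L=4.3334, (cx,cy)=(0.3835,0.9235)
solve A·x = −loads:
  F[0-1] = +39.7209 N (tension)
  F[0-2] = +1475.4275 N (tension)
  F[1-2] = -1503.9405 N (compression)
  F[1-3] = -965.1074 N (compression)
  F[2-3] = +1481.4622 N (tension)
  F[2-4] = +522.2162 N (tension)
  F[3-4] = -1557.8452 N (compression)
  F[3-5] = +0.0000 N (tension)
  F[4-5] = -0.0000 N (compression)
  Rx@0 = -1489.3800 N
  Ry@0 = -37.1897 N
  Ry@4 = +1467.7097 N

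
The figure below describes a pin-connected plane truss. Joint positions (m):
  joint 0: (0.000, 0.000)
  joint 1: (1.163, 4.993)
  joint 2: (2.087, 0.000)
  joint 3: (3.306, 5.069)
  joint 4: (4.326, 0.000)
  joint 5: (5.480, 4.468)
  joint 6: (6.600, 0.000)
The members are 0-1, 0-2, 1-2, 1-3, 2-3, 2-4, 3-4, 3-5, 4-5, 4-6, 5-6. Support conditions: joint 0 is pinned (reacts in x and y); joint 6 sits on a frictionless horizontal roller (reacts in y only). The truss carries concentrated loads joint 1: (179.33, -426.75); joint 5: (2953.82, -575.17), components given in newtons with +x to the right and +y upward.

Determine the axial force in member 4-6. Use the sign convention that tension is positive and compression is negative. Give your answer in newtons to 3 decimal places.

673.824

N=7 nodes, M=11 members, R=3 reactions → 2N=14, M+R=14
member 0 (0-1): L=5.1267, (cx,cy)=(0.2269,0.9739)
member 1 (0-2): L=2.0870, (cx,cy)=(1.0000,0.0000)
member 2 (1-2): L=5.0778, (cx,cy)=(0.1820,-0.9833)
member 3 (1-3): L=2.1443, (cx,cy)=(0.9994,0.0354)
member 4 (2-3): L=5.2135, (cx,cy)=(0.2338,0.9723)
member 5 (2-4): L=2.2390, (cx,cy)=(1.0000,0.0000)
member 6 (3-4): L=5.1706, (cx,cy)=(0.1973,-0.9803)
member 7 (3-5): L=2.2555, (cx,cy)=(0.9638,-0.2665)
member 8 (4-5): L=4.6146, (cx,cy)=(0.2501,0.9682)
member 9 (4-6): L=2.2740, (cx,cy)=(1.0000,0.0000)
member 10 (5-6): L=4.6062, (cx,cy)=(0.2431,-0.9700)
solve A·x = −loads:
  F[0-1] = +1731.2931 N (tension)
  F[0-2] = +2740.4002 N (tension)
  F[1-2] = -2127.1244 N (compression)
  F[1-3] = +600.8688 N (tension)
  F[2-3] = +2151.2407 N (tension)
  F[2-4] = +1850.3354 N (tension)
  F[3-4] = -2611.7146 N (compression)
  F[3-5] = +1679.4098 N (tension)
  F[4-5] = +2644.4151 N (tension)
  F[4-6] = +673.8240 N (tension)
  F[5-6] = -2771.2440 N (compression)
  Rx@0 = -3133.1500 N
  Ry@0 = -1686.1564 N
  Ry@6 = +2688.0764 N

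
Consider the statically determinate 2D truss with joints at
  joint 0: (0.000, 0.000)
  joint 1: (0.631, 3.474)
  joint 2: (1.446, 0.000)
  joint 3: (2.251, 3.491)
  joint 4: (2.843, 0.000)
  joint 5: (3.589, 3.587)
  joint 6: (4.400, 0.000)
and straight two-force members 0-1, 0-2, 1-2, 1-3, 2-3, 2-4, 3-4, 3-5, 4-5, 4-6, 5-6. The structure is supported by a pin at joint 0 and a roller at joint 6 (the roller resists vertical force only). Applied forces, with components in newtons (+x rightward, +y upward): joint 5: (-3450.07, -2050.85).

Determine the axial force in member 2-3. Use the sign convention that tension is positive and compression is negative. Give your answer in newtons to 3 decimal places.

N=7 nodes, M=11 members, R=3 reactions → 2N=14, M+R=14
member 0 (0-1): L=3.5308, (cx,cy)=(0.1787,0.9839)
member 1 (0-2): L=1.4460, (cx,cy)=(1.0000,0.0000)
member 2 (1-2): L=3.5683, (cx,cy)=(0.2284,-0.9736)
member 3 (1-3): L=1.6201, (cx,cy)=(0.9999,0.0105)
member 4 (2-3): L=3.5826, (cx,cy)=(0.2247,0.9744)
member 5 (2-4): L=1.3970, (cx,cy)=(1.0000,0.0000)
member 6 (3-4): L=3.5408, (cx,cy)=(0.1672,-0.9859)
member 7 (3-5): L=1.3414, (cx,cy)=(0.9974,0.0716)
member 8 (4-5): L=3.6638, (cx,cy)=(0.2036,0.9791)
member 9 (4-6): L=1.5570, (cx,cy)=(1.0000,0.0000)
member 10 (5-6): L=3.6775, (cx,cy)=(0.2205,-0.9754)
solve A·x = −loads:
  F[0-1] = -3242.8040 N (compression)
  F[0-2] = -2870.5453 N (compression)
  F[1-2] = +3262.9454 N (tension)
  F[1-3] = -1324.8506 N (compression)
  F[2-3] = -3260.0617 N (compression)
  F[2-4] = -1392.7681 N (compression)
  F[3-4] = +3049.3330 N (tension)
  F[3-5] = -2573.7251 N (compression)
  F[4-5] = -3070.7414 N (compression)
  F[4-6] = -257.6909 N (compression)
  F[5-6] = +1168.5183 N (tension)
  Rx@0 = +3450.0700 N
  Ry@0 = +3190.6001 N
  Ry@6 = -1139.7501 N

-3260.062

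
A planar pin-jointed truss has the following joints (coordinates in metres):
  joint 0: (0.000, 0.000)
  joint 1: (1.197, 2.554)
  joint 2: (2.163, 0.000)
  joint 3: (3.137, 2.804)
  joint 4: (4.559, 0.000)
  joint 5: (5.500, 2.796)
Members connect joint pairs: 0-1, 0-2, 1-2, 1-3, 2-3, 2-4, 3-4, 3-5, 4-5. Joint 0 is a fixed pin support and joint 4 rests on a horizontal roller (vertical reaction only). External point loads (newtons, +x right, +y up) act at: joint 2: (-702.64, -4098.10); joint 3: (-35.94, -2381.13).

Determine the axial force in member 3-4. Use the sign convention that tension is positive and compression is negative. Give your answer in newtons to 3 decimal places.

N=6 nodes, M=9 members, R=3 reactions → 2N=12, M+R=12
member 0 (0-1): L=2.8206, (cx,cy)=(0.4244,0.9055)
member 1 (0-2): L=2.1630, (cx,cy)=(1.0000,0.0000)
member 2 (1-2): L=2.7306, (cx,cy)=(0.3538,-0.9353)
member 3 (1-3): L=1.9560, (cx,cy)=(0.9918,0.1278)
member 4 (2-3): L=2.9683, (cx,cy)=(0.3281,0.9446)
member 5 (2-4): L=2.3960, (cx,cy)=(1.0000,0.0000)
member 6 (3-4): L=3.1440, (cx,cy)=(0.4523,-0.8919)
member 7 (3-5): L=2.3630, (cx,cy)=(1.0000,-0.0034)
member 8 (4-5): L=2.9501, (cx,cy)=(0.3190,0.9478)
solve A·x = −loads:
  F[0-1] = -3223.2209 N (compression)
  F[0-2] = +629.2885 N (tension)
  F[1-2] = +2795.6424 N (tension)
  F[1-3] = -2376.3745 N (compression)
  F[2-3] = +1570.1820 N (tension)
  F[2-4] = +1805.7237 N (tension)
  F[3-4] = -3992.3541 N (compression)
  F[3-5] = +0.0000 N (tension)
  F[4-5] = -0.0000 N (compression)
  Rx@0 = +738.5800 N
  Ry@0 = +2918.5765 N
  Ry@4 = +3560.6535 N

-3992.354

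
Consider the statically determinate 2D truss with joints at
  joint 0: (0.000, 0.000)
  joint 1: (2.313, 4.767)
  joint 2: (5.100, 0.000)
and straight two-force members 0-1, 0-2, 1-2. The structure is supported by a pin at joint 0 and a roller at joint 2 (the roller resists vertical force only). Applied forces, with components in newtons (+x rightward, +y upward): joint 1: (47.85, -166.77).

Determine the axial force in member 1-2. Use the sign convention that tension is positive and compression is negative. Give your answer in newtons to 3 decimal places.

-139.422

N=3 nodes, M=3 members, R=3 reactions → 2N=6, M+R=6
member 0 (0-1): L=5.2985, (cx,cy)=(0.4365,0.8997)
member 1 (0-2): L=5.1000, (cx,cy)=(1.0000,0.0000)
member 2 (1-2): L=5.5219, (cx,cy)=(0.5047,-0.8633)
solve A·x = −loads:
  F[0-1] = -51.5838 N (compression)
  F[0-2] = +70.3683 N (tension)
  F[1-2] = -139.4217 N (compression)
  Rx@0 = -47.8500 N
  Ry@0 = +46.4092 N
  Ry@2 = +120.3608 N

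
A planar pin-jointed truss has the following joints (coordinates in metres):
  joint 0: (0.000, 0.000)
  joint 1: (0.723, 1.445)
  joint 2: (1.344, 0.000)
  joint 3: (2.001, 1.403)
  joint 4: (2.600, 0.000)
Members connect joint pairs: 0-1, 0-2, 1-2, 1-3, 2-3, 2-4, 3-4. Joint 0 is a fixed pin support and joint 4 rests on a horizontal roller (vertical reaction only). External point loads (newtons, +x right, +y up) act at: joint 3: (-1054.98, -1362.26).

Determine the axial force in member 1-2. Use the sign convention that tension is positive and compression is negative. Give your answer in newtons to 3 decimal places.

991.029

N=5 nodes, M=7 members, R=3 reactions → 2N=10, M+R=10
member 0 (0-1): L=1.6158, (cx,cy)=(0.4475,0.8943)
member 1 (0-2): L=1.3440, (cx,cy)=(1.0000,0.0000)
member 2 (1-2): L=1.5728, (cx,cy)=(0.3948,-0.9187)
member 3 (1-3): L=1.2787, (cx,cy)=(0.9995,-0.0328)
member 4 (2-3): L=1.5492, (cx,cy)=(0.4241,0.9056)
member 5 (2-4): L=1.2560, (cx,cy)=(1.0000,0.0000)
member 6 (3-4): L=1.5255, (cx,cy)=(0.3927,-0.9197)
solve A·x = −loads:
  F[0-1] = -987.5029 N (compression)
  F[0-2] = -613.1108 N (compression)
  F[1-2] = +991.0295 N (tension)
  F[1-3] = -833.6170 N (compression)
  F[2-3] = -1005.3959 N (compression)
  F[2-4] = +204.5621 N (tension)
  F[3-4] = -520.9740 N (compression)
  Rx@0 = +1054.9800 N
  Ry@0 = +883.1272 N
  Ry@4 = +479.1328 N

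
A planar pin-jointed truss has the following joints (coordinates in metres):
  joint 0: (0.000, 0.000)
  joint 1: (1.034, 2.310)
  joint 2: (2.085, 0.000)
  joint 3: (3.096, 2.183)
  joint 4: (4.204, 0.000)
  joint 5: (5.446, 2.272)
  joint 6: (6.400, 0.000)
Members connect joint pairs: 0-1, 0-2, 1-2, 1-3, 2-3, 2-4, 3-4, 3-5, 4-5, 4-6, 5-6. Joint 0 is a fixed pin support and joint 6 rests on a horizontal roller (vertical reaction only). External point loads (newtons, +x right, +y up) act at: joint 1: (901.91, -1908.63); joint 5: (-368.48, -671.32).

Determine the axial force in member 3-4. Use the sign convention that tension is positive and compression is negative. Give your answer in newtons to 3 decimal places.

-497.057

N=7 nodes, M=11 members, R=3 reactions → 2N=14, M+R=14
member 0 (0-1): L=2.5309, (cx,cy)=(0.4086,0.9127)
member 1 (0-2): L=2.0850, (cx,cy)=(1.0000,0.0000)
member 2 (1-2): L=2.5379, (cx,cy)=(0.4141,-0.9102)
member 3 (1-3): L=2.0659, (cx,cy)=(0.9981,-0.0615)
member 4 (2-3): L=2.4057, (cx,cy)=(0.4202,0.9074)
member 5 (2-4): L=2.1190, (cx,cy)=(1.0000,0.0000)
member 6 (3-4): L=2.4481, (cx,cy)=(0.4526,-0.8917)
member 7 (3-5): L=2.3517, (cx,cy)=(0.9993,0.0378)
member 8 (4-5): L=2.5893, (cx,cy)=(0.4797,0.8775)
member 9 (4-6): L=2.1960, (cx,cy)=(1.0000,0.0000)
member 10 (5-6): L=2.4642, (cx,cy)=(0.3871,-0.9220)
solve A·x = −loads:
  F[0-1] = -1649.5656 N (compression)
  F[0-2] = +1207.3710 N (tension)
  F[1-2] = -345.8296 N (compression)
  F[1-3] = -1435.3475 N (compression)
  F[2-3] = +346.8993 N (tension)
  F[2-4] = +918.3704 N (tension)
  F[3-4] = -497.0570 N (compression)
  F[3-5] = -1062.6450 N (compression)
  F[4-5] = +505.1364 N (tension)
  F[4-6] = +451.1081 N (tension)
  F[5-6] = -1165.2033 N (compression)
  Rx@0 = -533.4300 N
  Ry@0 = +1505.6129 N
  Ry@6 = +1074.3371 N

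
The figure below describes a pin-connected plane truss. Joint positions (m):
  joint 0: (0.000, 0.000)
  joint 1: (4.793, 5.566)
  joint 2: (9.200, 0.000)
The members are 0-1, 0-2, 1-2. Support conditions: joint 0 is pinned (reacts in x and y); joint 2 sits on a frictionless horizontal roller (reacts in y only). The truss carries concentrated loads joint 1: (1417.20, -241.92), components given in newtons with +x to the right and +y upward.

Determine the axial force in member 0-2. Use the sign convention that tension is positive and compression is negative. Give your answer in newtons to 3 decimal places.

778.661

N=3 nodes, M=3 members, R=3 reactions → 2N=6, M+R=6
member 0 (0-1): L=7.3453, (cx,cy)=(0.6525,0.7578)
member 1 (0-2): L=9.2000, (cx,cy)=(1.0000,0.0000)
member 2 (1-2): L=7.0994, (cx,cy)=(0.6208,-0.7840)
solve A·x = −loads:
  F[0-1] = +978.5633 N (tension)
  F[0-2] = +778.6606 N (tension)
  F[1-2] = -1254.3798 N (compression)
  Rx@0 = -1417.2000 N
  Ry@0 = -741.5211 N
  Ry@2 = +983.4411 N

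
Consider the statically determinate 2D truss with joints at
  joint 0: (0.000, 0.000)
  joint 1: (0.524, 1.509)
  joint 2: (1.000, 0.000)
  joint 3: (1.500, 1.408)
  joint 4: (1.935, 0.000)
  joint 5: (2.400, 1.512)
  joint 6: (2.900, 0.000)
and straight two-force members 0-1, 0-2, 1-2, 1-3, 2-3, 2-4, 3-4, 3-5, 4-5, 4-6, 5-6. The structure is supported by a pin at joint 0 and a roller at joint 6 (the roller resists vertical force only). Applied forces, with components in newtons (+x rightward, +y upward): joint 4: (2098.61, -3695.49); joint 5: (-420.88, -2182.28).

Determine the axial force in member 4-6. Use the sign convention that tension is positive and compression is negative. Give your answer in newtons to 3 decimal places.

1340.070

N=7 nodes, M=11 members, R=3 reactions → 2N=14, M+R=14
member 0 (0-1): L=1.5974, (cx,cy)=(0.3280,0.9447)
member 1 (0-2): L=1.0000, (cx,cy)=(1.0000,0.0000)
member 2 (1-2): L=1.5823, (cx,cy)=(0.3008,-0.9537)
member 3 (1-3): L=0.9812, (cx,cy)=(0.9947,-0.1029)
member 4 (2-3): L=1.4941, (cx,cy)=(0.3346,0.9423)
member 5 (2-4): L=0.9350, (cx,cy)=(1.0000,0.0000)
member 6 (3-4): L=1.4737, (cx,cy)=(0.2952,-0.9554)
member 7 (3-5): L=0.9060, (cx,cy)=(0.9934,0.1148)
member 8 (4-5): L=1.5819, (cx,cy)=(0.2940,0.9558)
member 9 (4-6): L=0.9650, (cx,cy)=(1.0000,0.0000)
member 10 (5-6): L=1.5925, (cx,cy)=(0.3140,-0.9494)
solve A·x = −loads:
  F[0-1] = -1932.3234 N (compression)
  F[0-2] = +2311.5997 N (tension)
  F[1-2] = +2049.7536 N (tension)
  F[1-3] = -1257.1726 N (compression)
  F[2-3] = -2074.4026 N (compression)
  F[2-4] = +3622.4027 N (tension)
  F[3-4] = +1617.5840 N (tension)
  F[3-5] = -2438.2730 N (compression)
  F[4-5] = +2249.3608 N (tension)
  F[4-6] = +1340.0696 N (tension)
  F[5-6] = -4268.1956 N (compression)
  Rx@0 = -1677.7300 N
  Ry@0 = +1825.3995 N
  Ry@6 = +4052.3705 N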